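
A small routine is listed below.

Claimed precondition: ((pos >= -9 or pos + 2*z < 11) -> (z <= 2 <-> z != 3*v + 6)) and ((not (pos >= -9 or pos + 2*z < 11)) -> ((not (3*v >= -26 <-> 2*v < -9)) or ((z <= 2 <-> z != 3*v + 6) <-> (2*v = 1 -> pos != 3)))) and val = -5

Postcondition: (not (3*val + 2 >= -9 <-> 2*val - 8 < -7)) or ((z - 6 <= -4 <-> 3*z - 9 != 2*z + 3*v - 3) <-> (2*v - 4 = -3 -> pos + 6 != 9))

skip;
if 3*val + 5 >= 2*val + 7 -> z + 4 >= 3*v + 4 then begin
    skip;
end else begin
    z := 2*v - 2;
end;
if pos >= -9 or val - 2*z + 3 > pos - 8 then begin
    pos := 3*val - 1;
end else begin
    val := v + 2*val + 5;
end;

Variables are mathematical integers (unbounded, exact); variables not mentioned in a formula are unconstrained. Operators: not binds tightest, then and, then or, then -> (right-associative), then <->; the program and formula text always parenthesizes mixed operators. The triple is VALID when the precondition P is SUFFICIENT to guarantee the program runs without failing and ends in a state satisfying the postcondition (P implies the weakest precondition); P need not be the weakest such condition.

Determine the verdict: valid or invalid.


Working backward. After the program, the postcondition (not (3*val + 2 >= -9 <-> 2*val - 8 < -7)) or ((z - 6 <= -4 <-> 3*z - 9 != 2*z + 3*v - 3) <-> (2*v - 4 = -3 -> pos + 6 != 9)) must hold; in canonical form it is (not (3*val >= -11 <-> 2*val < 1)) or ((z <= 2 <-> z != 3*v + 6) <-> (2*v = 1 -> pos != 3)).
Then branch requires (not (3*val >= -11 <-> 2*val < 1)) or ((z <= 2 <-> z != 3*v + 6) <-> (2*v = 1 -> 3*val != 4)); else branch requires (not (3*v + 6*val >= -26 <-> 2*v + 4*val < -9)) or ((z <= 2 <-> z != 3*v + 6) <-> (2*v = 1 -> pos != 3)).
Before the if: ((pos >= -9 or val > pos + 2*z - 11) -> ((not (3*val >= -11 <-> 2*val < 1)) or ((z <= 2 <-> z != 3*v + 6) <-> (2*v = 1 -> 3*val != 4)))) and ((not (pos >= -9 or val > pos + 2*z - 11)) -> ((not (3*v + 6*val >= -26 <-> 2*v + 4*val < -9)) or ((z <= 2 <-> z != 3*v + 6) <-> (2*v = 1 -> pos != 3))))
Then branch requires ((pos >= -9 or val > pos + 2*z - 11) -> ((not (3*val >= -11 <-> 2*val < 1)) or ((z <= 2 <-> z != 3*v + 6) <-> (2*v = 1 -> 3*val != 4)))) and ((not (pos >= -9 or val > pos + 2*z - 11)) -> ((not (3*v + 6*val >= -26 <-> 2*v + 4*val < -9)) or ((z <= 2 <-> z != 3*v + 6) <-> (2*v = 1 -> pos != 3)))); else branch requires ((pos >= -9 or val > pos + 4*v - 15) -> ((not (3*val >= -11 <-> 2*val < 1)) or ((2*v <= 4 <-> v != -8) <-> (2*v = 1 -> 3*val != 4)))) and ((not (pos >= -9 or val > pos + 4*v - 15)) -> ((not (3*v + 6*val >= -26 <-> 2*v + 4*val < -9)) or ((2*v <= 4 <-> v != -8) <-> (2*v = 1 -> pos != 3)))).
Before the if: ((val >= 2 -> z >= 3*v) -> (((pos >= -9 or val > pos + 2*z - 11) -> ((not (3*val >= -11 <-> 2*val < 1)) or ((z <= 2 <-> z != 3*v + 6) <-> (2*v = 1 -> 3*val != 4)))) and ((not (pos >= -9 or val > pos + 2*z - 11)) -> ((not (3*v + 6*val >= -26 <-> 2*v + 4*val < -9)) or ((z <= 2 <-> z != 3*v + 6) <-> (2*v = 1 -> pos != 3)))))) and ((not (val >= 2 -> z >= 3*v)) -> (((pos >= -9 or val > pos + 4*v - 15) -> ((not (3*val >= -11 <-> 2*val < 1)) or ((2*v <= 4 <-> v != -8) <-> (2*v = 1 -> 3*val != 4)))) and ((not (pos >= -9 or val > pos + 4*v - 15)) -> ((not (3*v + 6*val >= -26 <-> 2*v + 4*val < -9)) or ((2*v <= 4 <-> v != -8) <-> (2*v = 1 -> pos != 3))))))
Before skip: ((val >= 2 -> z >= 3*v) -> (((pos >= -9 or val > pos + 2*z - 11) -> ((not (3*val >= -11 <-> 2*val < 1)) or ((z <= 2 <-> z != 3*v + 6) <-> (2*v = 1 -> 3*val != 4)))) and ((not (pos >= -9 or val > pos + 2*z - 11)) -> ((not (3*v + 6*val >= -26 <-> 2*v + 4*val < -9)) or ((z <= 2 <-> z != 3*v + 6) <-> (2*v = 1 -> pos != 3)))))) and ((not (val >= 2 -> z >= 3*v)) -> (((pos >= -9 or val > pos + 4*v - 15) -> ((not (3*val >= -11 <-> 2*val < 1)) or ((2*v <= 4 <-> v != -8) <-> (2*v = 1 -> 3*val != 4)))) and ((not (pos >= -9 or val > pos + 4*v - 15)) -> ((not (3*v + 6*val >= -26 <-> 2*v + 4*val < -9)) or ((2*v <= 4 <-> v != -8) <-> (2*v = 1 -> pos != 3))))))
The weakest precondition is ((val >= 2 -> z >= 3*v) -> (((pos >= -9 or val > pos + 2*z - 11) -> ((not (3*val >= -11 <-> 2*val < 1)) or ((z <= 2 <-> z != 3*v + 6) <-> (2*v = 1 -> 3*val != 4)))) and ((not (pos >= -9 or val > pos + 2*z - 11)) -> ((not (3*v + 6*val >= -26 <-> 2*v + 4*val < -9)) or ((z <= 2 <-> z != 3*v + 6) <-> (2*v = 1 -> pos != 3)))))) and ((not (val >= 2 -> z >= 3*v)) -> (((pos >= -9 or val > pos + 4*v - 15) -> ((not (3*val >= -11 <-> 2*val < 1)) or ((2*v <= 4 <-> v != -8) <-> (2*v = 1 -> 3*val != 4)))) and ((not (pos >= -9 or val > pos + 4*v - 15)) -> ((not (3*v + 6*val >= -26 <-> 2*v + 4*val < -9)) or ((2*v <= 4 <-> v != -8) <-> (2*v = 1 -> pos != 3)))))).
Check whether ((pos >= -9 or pos + 2*z < 11) -> (z <= 2 <-> z != 3*v + 6)) and ((not (pos >= -9 or pos + 2*z < 11)) -> ((not (3*v >= -26 <-> 2*v < -9)) or ((z <= 2 <-> z != 3*v + 6) <-> (2*v = 1 -> pos != 3)))) and val = -5 implies it.
Countermodel: at the initial state pos = -11, v = 2, val = -5, z = 11, the precondition holds but the weakest precondition fails.
Answer: invalid


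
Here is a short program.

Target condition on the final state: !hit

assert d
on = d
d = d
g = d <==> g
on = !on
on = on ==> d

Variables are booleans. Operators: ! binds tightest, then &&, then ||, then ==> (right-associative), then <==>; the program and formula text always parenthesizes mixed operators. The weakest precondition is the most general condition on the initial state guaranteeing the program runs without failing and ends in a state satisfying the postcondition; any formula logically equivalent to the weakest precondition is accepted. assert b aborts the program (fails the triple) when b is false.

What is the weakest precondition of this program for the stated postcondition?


Working backward. After the program, !hit must hold.
Before on := on ==> d: !hit
Before on := !on: !hit
Before g := d <==> g: !hit
Before d := d: !hit
Before on := d: !hit
Before assert d: d && (!hit)
Answer: WP = d && (!hit)


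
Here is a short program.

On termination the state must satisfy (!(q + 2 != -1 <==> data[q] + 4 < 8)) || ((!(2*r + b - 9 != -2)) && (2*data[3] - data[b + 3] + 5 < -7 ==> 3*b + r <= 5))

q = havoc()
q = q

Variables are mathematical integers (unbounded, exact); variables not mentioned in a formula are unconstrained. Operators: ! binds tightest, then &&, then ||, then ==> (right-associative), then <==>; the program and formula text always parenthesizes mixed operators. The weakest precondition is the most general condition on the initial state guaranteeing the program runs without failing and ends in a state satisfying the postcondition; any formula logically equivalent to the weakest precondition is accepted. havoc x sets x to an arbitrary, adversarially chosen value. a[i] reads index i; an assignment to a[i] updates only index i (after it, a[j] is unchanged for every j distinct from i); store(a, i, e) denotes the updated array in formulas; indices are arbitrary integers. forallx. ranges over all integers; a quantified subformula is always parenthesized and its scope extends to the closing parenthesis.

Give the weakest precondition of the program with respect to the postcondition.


Working backward. After the program, the postcondition (!(q + 2 != -1 <==> data[q] + 4 < 8)) || ((!(2*r + b - 9 != -2)) && (2*data[3] - data[b + 3] + 5 < -7 ==> 3*b + r <= 5)) must hold; in canonical form it is (!(q != -3 <==> data[q] < 4)) || ((!(b + 2*r != 7)) && (2*data[3] < data[b + 3] - 12 ==> 3*b + r <= 5)).
Before q := q: (!(q != -3 <==> data[q] < 4)) || ((!(b + 2*r != 7)) && (2*data[3] < data[b + 3] - 12 ==> 3*b + r <= 5))
Before havoc q: forall q_1. ((!(q_1 != -3 <==> data[q_1] < 4)) || ((!(b + 2*r != 7)) && (2*data[3] < data[b + 3] - 12 ==> 3*b + r <= 5)))
Answer: WP = forall q_1. ((!(q_1 != -3 <==> data[q_1] < 4)) || ((!(b + 2*r != 7)) && (2*data[3] < data[b + 3] - 12 ==> 3*b + r <= 5)))


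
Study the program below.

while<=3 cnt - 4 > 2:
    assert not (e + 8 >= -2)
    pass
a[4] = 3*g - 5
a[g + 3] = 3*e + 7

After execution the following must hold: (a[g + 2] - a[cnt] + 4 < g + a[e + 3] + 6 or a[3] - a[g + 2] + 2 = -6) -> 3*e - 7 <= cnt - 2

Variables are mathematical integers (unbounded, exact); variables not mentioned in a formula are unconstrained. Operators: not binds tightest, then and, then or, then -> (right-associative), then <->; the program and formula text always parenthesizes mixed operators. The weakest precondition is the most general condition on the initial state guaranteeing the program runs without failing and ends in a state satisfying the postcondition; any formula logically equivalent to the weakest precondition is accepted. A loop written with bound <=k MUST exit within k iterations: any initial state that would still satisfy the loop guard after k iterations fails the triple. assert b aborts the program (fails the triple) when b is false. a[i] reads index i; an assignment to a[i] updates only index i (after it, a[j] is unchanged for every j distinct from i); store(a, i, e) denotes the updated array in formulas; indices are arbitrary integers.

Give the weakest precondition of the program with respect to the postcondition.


Working backward. After the program, the postcondition (a[g + 2] - a[cnt] + 4 < g + a[e + 3] + 6 or a[3] - a[g + 2] + 2 = -6) -> 3*e - 7 <= cnt - 2 must hold; in canonical form it is (a[g + 2] < a[e + 3] + a[cnt] + g + 2 or a[3] = a[g + 2] - 8) -> 3*e <= cnt + 5.
Before a[g + 3] := 3*e + 7: (store(a, g + 3, 3*e + 7)[g + 2] < store(a, g + 3, 3*e + 7)[e + 3] + store(a, g + 3, 3*e + 7)[cnt] + g + 2 or store(a, g + 3, 3*e + 7)[3] = store(a, g + 3, 3*e + 7)[g + 2] - 8) -> 3*e <= cnt + 5
Before a[4] := 3*g - 5: (store(store(a, 4, 3*g - 5), g + 3, 3*e + 7)[g + 2] < store(store(a, 4, 3*g - 5), g + 3, 3*e + 7)[e + 3] + store(store(a, 4, 3*g - 5), g + 3, 3*e + 7)[cnt] + g + 2 or store(store(a, 4, 3*g - 5), g + 3, 3*e + 7)[3] = store(store(a, 4, 3*g - 5), g + 3, 3*e + 7)[g + 2] - 8) -> 3*e <= cnt + 5
Before the loop (bound <=3), unroll the exhaustion recursion (WP_0 = exit-now case; WP_j = one more guarded iteration, up to j = 3):
  WP_0: (not (cnt > 6)) and ((store(store(a, 4, 3*g - 5), g + 3, 3*e + 7)[g + 2] < store(store(a, 4, 3*g - 5), g + 3, 3*e + 7)[e + 3] + store(store(a, 4, 3*g - 5), g + 3, 3*e + 7)[cnt] + g + 2 or store(store(a, 4, 3*g - 5), g + 3, 3*e + 7)[3] = store(store(a, 4, 3*g - 5), g + 3, 3*e + 7)[g + 2] - 8) -> 3*e <= cnt + 5)
  WP_1: (cnt > 6 -> ((not (e >= -10)) and (not (cnt > 6)) and ((store(store(a, 4, 3*g - 5), g + 3, 3*e + 7)[g + 2] < store(store(a, 4, 3*g - 5), g + 3, 3*e + 7)[e + 3] + store(store(a, 4, 3*g - 5), g + 3, 3*e + 7)[cnt] + g + 2 or store(store(a, 4, 3*g - 5), g + 3, 3*e + 7)[3] = store(store(a, 4, 3*g - 5), g + 3, 3*e + 7)[g + 2] - 8) -> 3*e <= cnt + 5))) and ((not (cnt > 6)) -> ((store(store(a, 4, 3*g - 5), g + 3, 3*e + 7)[g + 2] < store(store(a, 4, 3*g - 5), g + 3, 3*e + 7)[e + 3] + store(store(a, 4, 3*g - 5), g + 3, 3*e + 7)[cnt] + g + 2 or store(store(a, 4, 3*g - 5), g + 3, 3*e + 7)[3] = store(store(a, 4, 3*g - 5), g + 3, 3*e + 7)[g + 2] - 8) -> 3*e <= cnt + 5))
  WP_2: (cnt > 6 -> ((not (e >= -10)) and (cnt > 6 -> ((not (e >= -10)) and (not (cnt > 6)) and ((store(store(a, 4, 3*g - 5), g + 3, 3*e + 7)[g + 2] < store(store(a, 4, 3*g - 5), g + 3, 3*e + 7)[e + 3] + store(store(a, 4, 3*g - 5), g + 3, 3*e + 7)[cnt] + g + 2 or store(store(a, 4, 3*g - 5), g + 3, 3*e + 7)[3] = store(store(a, 4, 3*g - 5), g + 3, 3*e + 7)[g + 2] - 8) -> 3*e <= cnt + 5))) and ((not (cnt > 6)) -> ((store(store(a, 4, 3*g - 5), g + 3, 3*e + 7)[g + 2] < store(store(a, 4, 3*g - 5), g + 3, 3*e + 7)[e + 3] + store(store(a, 4, 3*g - 5), g + 3, 3*e + 7)[cnt] + g + 2 or store(store(a, 4, 3*g - 5), g + 3, 3*e + 7)[3] = store(store(a, 4, 3*g - 5), g + 3, 3*e + 7)[g + 2] - 8) -> 3*e <= cnt + 5)))) and ((not (cnt > 6)) -> ((store(store(a, 4, 3*g - 5), g + 3, 3*e + 7)[g + 2] < store(store(a, 4, 3*g - 5), g + 3, 3*e + 7)[e + 3] + store(store(a, 4, 3*g - 5), g + 3, 3*e + 7)[cnt] + g + 2 or store(store(a, 4, 3*g - 5), g + 3, 3*e + 7)[3] = store(store(a, 4, 3*g - 5), g + 3, 3*e + 7)[g + 2] - 8) -> 3*e <= cnt + 5))
  WP_3: (cnt > 6 -> ((not (e >= -10)) and (cnt > 6 -> ((not (e >= -10)) and (cnt > 6 -> ((not (e >= -10)) and (not (cnt > 6)) and ((store(store(a, 4, 3*g - 5), g + 3, 3*e + 7)[g + 2] < store(store(a, 4, 3*g - 5), g + 3, 3*e + 7)[e + 3] + store(store(a, 4, 3*g - 5), g + 3, 3*e + 7)[cnt] + g + 2 or store(store(a, 4, 3*g - 5), g + 3, 3*e + 7)[3] = store(store(a, 4, 3*g - 5), g + 3, 3*e + 7)[g + 2] - 8) -> 3*e <= cnt + 5))) and ((not (cnt > 6)) -> ((store(store(a, 4, 3*g - 5), g + 3, 3*e + 7)[g + 2] < store(store(a, 4, 3*g - 5), g + 3, 3*e + 7)[e + 3] + store(store(a, 4, 3*g - 5), g + 3, 3*e + 7)[cnt] + g + 2 or store(store(a, 4, 3*g - 5), g + 3, 3*e + 7)[3] = store(store(a, 4, 3*g - 5), g + 3, 3*e + 7)[g + 2] - 8) -> 3*e <= cnt + 5)))) and ((not (cnt > 6)) -> ((store(store(a, 4, 3*g - 5), g + 3, 3*e + 7)[g + 2] < store(store(a, 4, 3*g - 5), g + 3, 3*e + 7)[e + 3] + store(store(a, 4, 3*g - 5), g + 3, 3*e + 7)[cnt] + g + 2 or store(store(a, 4, 3*g - 5), g + 3, 3*e + 7)[3] = store(store(a, 4, 3*g - 5), g + 3, 3*e + 7)[g + 2] - 8) -> 3*e <= cnt + 5)))) and ((not (cnt > 6)) -> ((store(store(a, 4, 3*g - 5), g + 3, 3*e + 7)[g + 2] < store(store(a, 4, 3*g - 5), g + 3, 3*e + 7)[e + 3] + store(store(a, 4, 3*g - 5), g + 3, 3*e + 7)[cnt] + g + 2 or store(store(a, 4, 3*g - 5), g + 3, 3*e + 7)[3] = store(store(a, 4, 3*g - 5), g + 3, 3*e + 7)[g + 2] - 8) -> 3*e <= cnt + 5))
So before the loop: (cnt > 6 -> ((not (e >= -10)) and (cnt > 6 -> ((not (e >= -10)) and (cnt > 6 -> ((not (e >= -10)) and (not (cnt > 6)) and ((store(store(a, 4, 3*g - 5), g + 3, 3*e + 7)[g + 2] < store(store(a, 4, 3*g - 5), g + 3, 3*e + 7)[e + 3] + store(store(a, 4, 3*g - 5), g + 3, 3*e + 7)[cnt] + g + 2 or store(store(a, 4, 3*g - 5), g + 3, 3*e + 7)[3] = store(store(a, 4, 3*g - 5), g + 3, 3*e + 7)[g + 2] - 8) -> 3*e <= cnt + 5))) and ((not (cnt > 6)) -> ((store(store(a, 4, 3*g - 5), g + 3, 3*e + 7)[g + 2] < store(store(a, 4, 3*g - 5), g + 3, 3*e + 7)[e + 3] + store(store(a, 4, 3*g - 5), g + 3, 3*e + 7)[cnt] + g + 2 or store(store(a, 4, 3*g - 5), g + 3, 3*e + 7)[3] = store(store(a, 4, 3*g - 5), g + 3, 3*e + 7)[g + 2] - 8) -> 3*e <= cnt + 5)))) and ((not (cnt > 6)) -> ((store(store(a, 4, 3*g - 5), g + 3, 3*e + 7)[g + 2] < store(store(a, 4, 3*g - 5), g + 3, 3*e + 7)[e + 3] + store(store(a, 4, 3*g - 5), g + 3, 3*e + 7)[cnt] + g + 2 or store(store(a, 4, 3*g - 5), g + 3, 3*e + 7)[3] = store(store(a, 4, 3*g - 5), g + 3, 3*e + 7)[g + 2] - 8) -> 3*e <= cnt + 5)))) and ((not (cnt > 6)) -> ((store(store(a, 4, 3*g - 5), g + 3, 3*e + 7)[g + 2] < store(store(a, 4, 3*g - 5), g + 3, 3*e + 7)[e + 3] + store(store(a, 4, 3*g - 5), g + 3, 3*e + 7)[cnt] + g + 2 or store(store(a, 4, 3*g - 5), g + 3, 3*e + 7)[3] = store(store(a, 4, 3*g - 5), g + 3, 3*e + 7)[g + 2] - 8) -> 3*e <= cnt + 5))
Answer: WP = (cnt > 6 -> ((not (e >= -10)) and (cnt > 6 -> ((not (e >= -10)) and (cnt > 6 -> ((not (e >= -10)) and (not (cnt > 6)) and ((store(store(a, 4, 3*g - 5), g + 3, 3*e + 7)[g + 2] < store(store(a, 4, 3*g - 5), g + 3, 3*e + 7)[e + 3] + store(store(a, 4, 3*g - 5), g + 3, 3*e + 7)[cnt] + g + 2 or store(store(a, 4, 3*g - 5), g + 3, 3*e + 7)[3] = store(store(a, 4, 3*g - 5), g + 3, 3*e + 7)[g + 2] - 8) -> 3*e <= cnt + 5))) and ((not (cnt > 6)) -> ((store(store(a, 4, 3*g - 5), g + 3, 3*e + 7)[g + 2] < store(store(a, 4, 3*g - 5), g + 3, 3*e + 7)[e + 3] + store(store(a, 4, 3*g - 5), g + 3, 3*e + 7)[cnt] + g + 2 or store(store(a, 4, 3*g - 5), g + 3, 3*e + 7)[3] = store(store(a, 4, 3*g - 5), g + 3, 3*e + 7)[g + 2] - 8) -> 3*e <= cnt + 5)))) and ((not (cnt > 6)) -> ((store(store(a, 4, 3*g - 5), g + 3, 3*e + 7)[g + 2] < store(store(a, 4, 3*g - 5), g + 3, 3*e + 7)[e + 3] + store(store(a, 4, 3*g - 5), g + 3, 3*e + 7)[cnt] + g + 2 or store(store(a, 4, 3*g - 5), g + 3, 3*e + 7)[3] = store(store(a, 4, 3*g - 5), g + 3, 3*e + 7)[g + 2] - 8) -> 3*e <= cnt + 5)))) and ((not (cnt > 6)) -> ((store(store(a, 4, 3*g - 5), g + 3, 3*e + 7)[g + 2] < store(store(a, 4, 3*g - 5), g + 3, 3*e + 7)[e + 3] + store(store(a, 4, 3*g - 5), g + 3, 3*e + 7)[cnt] + g + 2 or store(store(a, 4, 3*g - 5), g + 3, 3*e + 7)[3] = store(store(a, 4, 3*g - 5), g + 3, 3*e + 7)[g + 2] - 8) -> 3*e <= cnt + 5))


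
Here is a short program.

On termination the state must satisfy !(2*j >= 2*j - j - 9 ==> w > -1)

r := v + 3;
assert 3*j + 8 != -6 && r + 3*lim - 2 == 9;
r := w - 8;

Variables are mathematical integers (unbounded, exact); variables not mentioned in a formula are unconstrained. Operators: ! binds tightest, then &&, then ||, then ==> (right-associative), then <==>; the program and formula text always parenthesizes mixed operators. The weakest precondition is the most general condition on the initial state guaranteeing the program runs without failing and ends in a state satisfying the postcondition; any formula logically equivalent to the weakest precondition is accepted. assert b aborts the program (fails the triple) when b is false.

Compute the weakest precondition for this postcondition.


Working backward. After the program, the postcondition !(2*j >= 2*j - j - 9 ==> w > -1) must hold; in canonical form it is !(j >= -9 ==> w > -1).
Before r := w - 8: !(j >= -9 ==> w > -1)
Before assert 3*j + 8 != -6 && r + 3*lim - 2 == 9: 3*j != -14 && 3*lim + r == 11 && (!(j >= -9 ==> w > -1))
Before r := v + 3: 3*j != -14 && 3*lim + v == 8 && (!(j >= -9 ==> w > -1))
Answer: WP = 3*j != -14 && 3*lim + v == 8 && (!(j >= -9 ==> w > -1))


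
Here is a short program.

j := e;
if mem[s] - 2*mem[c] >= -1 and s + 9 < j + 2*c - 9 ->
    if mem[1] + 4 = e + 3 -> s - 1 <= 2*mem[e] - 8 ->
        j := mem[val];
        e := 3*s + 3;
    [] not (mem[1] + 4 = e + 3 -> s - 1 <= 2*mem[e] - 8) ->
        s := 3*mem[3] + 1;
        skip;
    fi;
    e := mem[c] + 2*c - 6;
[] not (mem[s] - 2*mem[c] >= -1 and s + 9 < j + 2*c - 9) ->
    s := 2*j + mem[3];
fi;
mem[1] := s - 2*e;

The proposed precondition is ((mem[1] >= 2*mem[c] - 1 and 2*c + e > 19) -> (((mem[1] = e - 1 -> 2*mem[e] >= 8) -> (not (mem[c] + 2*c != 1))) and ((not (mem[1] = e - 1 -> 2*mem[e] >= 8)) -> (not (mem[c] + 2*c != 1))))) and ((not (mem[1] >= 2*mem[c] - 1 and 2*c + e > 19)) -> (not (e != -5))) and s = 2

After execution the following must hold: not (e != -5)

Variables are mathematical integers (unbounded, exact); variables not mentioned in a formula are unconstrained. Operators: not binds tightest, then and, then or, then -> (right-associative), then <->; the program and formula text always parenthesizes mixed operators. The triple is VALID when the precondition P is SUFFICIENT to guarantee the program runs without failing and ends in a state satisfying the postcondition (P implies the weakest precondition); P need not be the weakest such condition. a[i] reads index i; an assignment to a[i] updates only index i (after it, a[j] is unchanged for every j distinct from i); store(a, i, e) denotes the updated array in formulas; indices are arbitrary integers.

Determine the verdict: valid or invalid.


Working backward. After the program, not (e != -5) must hold.
Before mem[1] := s - 2*e: not (e != -5)
Then branch requires ((mem[1] = e - 1 -> s <= 2*mem[e] - 7) -> (not (mem[c] + 2*c != 1))) and ((not (mem[1] = e - 1 -> s <= 2*mem[e] - 7)) -> (not (mem[c] + 2*c != 1))); else branch requires not (e != -5).
Before the if: ((mem[s] >= 2*mem[c] - 1 and s < 2*c + j - 18) -> (((mem[1] = e - 1 -> s <= 2*mem[e] - 7) -> (not (mem[c] + 2*c != 1))) and ((not (mem[1] = e - 1 -> s <= 2*mem[e] - 7)) -> (not (mem[c] + 2*c != 1))))) and ((not (mem[s] >= 2*mem[c] - 1 and s < 2*c + j - 18)) -> (not (e != -5)))
Before j := e: ((mem[s] >= 2*mem[c] - 1 and s < 2*c + e - 18) -> (((mem[1] = e - 1 -> s <= 2*mem[e] - 7) -> (not (mem[c] + 2*c != 1))) and ((not (mem[1] = e - 1 -> s <= 2*mem[e] - 7)) -> (not (mem[c] + 2*c != 1))))) and ((not (mem[s] >= 2*mem[c] - 1 and s < 2*c + e - 18)) -> (not (e != -5)))
The weakest precondition is ((mem[s] >= 2*mem[c] - 1 and s < 2*c + e - 18) -> (((mem[1] = e - 1 -> s <= 2*mem[e] - 7) -> (not (mem[c] + 2*c != 1))) and ((not (mem[1] = e - 1 -> s <= 2*mem[e] - 7)) -> (not (mem[c] + 2*c != 1))))) and ((not (mem[s] >= 2*mem[c] - 1 and s < 2*c + e - 18)) -> (not (e != -5))).
Check whether ((mem[1] >= 2*mem[c] - 1 and 2*c + e > 19) -> (((mem[1] = e - 1 -> 2*mem[e] >= 8) -> (not (mem[c] + 2*c != 1))) and ((not (mem[1] = e - 1 -> 2*mem[e] >= 8)) -> (not (mem[c] + 2*c != 1))))) and ((not (mem[1] >= 2*mem[c] - 1 and 2*c + e > 19)) -> (not (e != -5))) and s = 2 implies it.
Countermodel: at the initial state c = 13, e = -5, mem = {[-5] = -54, [1] = -54, [2] = 0, [13] = -26, elsewhere -54}, s = 2, the precondition holds but the weakest precondition fails.
Answer: invalid


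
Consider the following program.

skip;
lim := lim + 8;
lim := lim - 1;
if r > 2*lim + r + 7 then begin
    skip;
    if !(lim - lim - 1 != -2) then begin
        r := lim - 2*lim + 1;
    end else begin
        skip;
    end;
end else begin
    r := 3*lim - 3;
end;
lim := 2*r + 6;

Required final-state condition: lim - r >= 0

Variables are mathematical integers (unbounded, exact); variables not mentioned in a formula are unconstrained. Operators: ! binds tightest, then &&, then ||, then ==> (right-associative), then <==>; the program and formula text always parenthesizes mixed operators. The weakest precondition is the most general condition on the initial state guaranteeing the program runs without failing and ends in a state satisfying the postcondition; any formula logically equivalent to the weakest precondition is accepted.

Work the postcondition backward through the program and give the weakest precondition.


Working backward. After the program, the postcondition lim - r >= 0 must hold; in canonical form it is lim >= r.
Before lim := 2*r + 6: r >= -6
Then branch requires r >= -6; else branch requires 3*lim >= -3.
Before the if: (2*lim < -7 ==> r >= -6) && ((!(2*lim < -7)) ==> 3*lim >= -3)
Before lim := lim - 1: (2*lim < -5 ==> r >= -6) && ((!(2*lim < -5)) ==> 3*lim >= 0)
Before lim := lim + 8: (2*lim < -21 ==> r >= -6) && ((!(2*lim < -21)) ==> 3*lim >= -24)
Before skip: (2*lim < -21 ==> r >= -6) && ((!(2*lim < -21)) ==> 3*lim >= -24)
Answer: WP = (2*lim < -21 ==> r >= -6) && ((!(2*lim < -21)) ==> 3*lim >= -24)


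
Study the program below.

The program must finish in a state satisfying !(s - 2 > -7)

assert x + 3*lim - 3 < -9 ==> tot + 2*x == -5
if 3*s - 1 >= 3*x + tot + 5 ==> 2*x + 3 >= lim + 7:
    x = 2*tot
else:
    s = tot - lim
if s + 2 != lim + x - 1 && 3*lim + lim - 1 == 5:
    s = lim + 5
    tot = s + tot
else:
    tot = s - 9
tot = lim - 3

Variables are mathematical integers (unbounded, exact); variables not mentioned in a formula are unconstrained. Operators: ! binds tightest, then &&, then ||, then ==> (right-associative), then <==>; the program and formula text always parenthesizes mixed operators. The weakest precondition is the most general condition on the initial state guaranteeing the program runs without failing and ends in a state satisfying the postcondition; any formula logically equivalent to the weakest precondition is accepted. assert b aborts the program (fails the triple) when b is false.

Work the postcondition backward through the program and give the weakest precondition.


Working backward. After the program, the postcondition !(s - 2 > -7) must hold; in canonical form it is !(s > -5).
Before tot := lim - 3: !(s > -5)
Then branch requires !(lim > -10); else branch requires !(s > -5).
Before the if: ((s != lim + x - 3 && 4*lim == 6) ==> (!(lim > -10))) && ((!(s != lim + x - 3 && 4*lim == 6)) ==> (!(s > -5)))
Then branch requires ((s != lim + 2*tot - 3 && 4*lim == 6) ==> (!(lim > -10))) && ((!(s != lim + 2*tot - 3 && 4*lim == 6)) ==> (!(s > -5))); else branch requires ((tot != 2*lim + x - 3 && 4*lim == 6) ==> (!(lim > -10))) && ((!(tot != 2*lim + x - 3 && 4*lim == 6)) ==> (!(tot > lim - 5))).
Before the if: ((3*s >= tot + 3*x + 6 ==> 2*x >= lim + 4) ==> (((s != lim + 2*tot - 3 && 4*lim == 6) ==> (!(lim > -10))) && ((!(s != lim + 2*tot - 3 && 4*lim == 6)) ==> (!(s > -5))))) && ((!(3*s >= tot + 3*x + 6 ==> 2*x >= lim + 4)) ==> (((tot != 2*lim + x - 3 && 4*lim == 6) ==> (!(lim > -10))) && ((!(tot != 2*lim + x - 3 && 4*lim == 6)) ==> (!(tot > lim - 5)))))
Before assert x + 3*lim - 3 < -9 ==> tot + 2*x == -5: (3*lim + x < -6 ==> tot + 2*x == -5) && ((3*s >= tot + 3*x + 6 ==> 2*x >= lim + 4) ==> (((s != lim + 2*tot - 3 && 4*lim == 6) ==> (!(lim > -10))) && ((!(s != lim + 2*tot - 3 && 4*lim == 6)) ==> (!(s > -5))))) && ((!(3*s >= tot + 3*x + 6 ==> 2*x >= lim + 4)) ==> (((tot != 2*lim + x - 3 && 4*lim == 6) ==> (!(lim > -10))) && ((!(tot != 2*lim + x - 3 && 4*lim == 6)) ==> (!(tot > lim - 5)))))
Answer: WP = (3*lim + x < -6 ==> tot + 2*x == -5) && ((3*s >= tot + 3*x + 6 ==> 2*x >= lim + 4) ==> (((s != lim + 2*tot - 3 && 4*lim == 6) ==> (!(lim > -10))) && ((!(s != lim + 2*tot - 3 && 4*lim == 6)) ==> (!(s > -5))))) && ((!(3*s >= tot + 3*x + 6 ==> 2*x >= lim + 4)) ==> (((tot != 2*lim + x - 3 && 4*lim == 6) ==> (!(lim > -10))) && ((!(tot != 2*lim + x - 3 && 4*lim == 6)) ==> (!(tot > lim - 5)))))


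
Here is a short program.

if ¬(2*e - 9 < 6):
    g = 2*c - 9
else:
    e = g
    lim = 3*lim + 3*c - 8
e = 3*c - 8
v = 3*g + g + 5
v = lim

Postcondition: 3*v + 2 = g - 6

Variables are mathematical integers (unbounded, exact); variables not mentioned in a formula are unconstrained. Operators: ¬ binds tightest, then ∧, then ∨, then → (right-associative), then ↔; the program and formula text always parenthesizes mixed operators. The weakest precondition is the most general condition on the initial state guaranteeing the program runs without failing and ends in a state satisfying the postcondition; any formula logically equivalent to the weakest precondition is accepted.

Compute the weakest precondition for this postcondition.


Working backward. After the program, the postcondition 3*v + 2 = g - 6 must hold; in canonical form it is 3*v = g - 8.
Before v := lim: 3*lim = g - 8
Before v := 3*g + g + 5: 3*lim = g - 8
Before e := 3*c - 8: 3*lim = g - 8
Then branch requires 3*lim = 2*c - 17; else branch requires 9*c + 9*lim = g + 16.
Before the if: ((¬(2*e < 15)) → 3*lim = 2*c - 17) ∧ (2*e < 15 → 9*c + 9*lim = g + 16)
Answer: WP = ((¬(2*e < 15)) → 3*lim = 2*c - 17) ∧ (2*e < 15 → 9*c + 9*lim = g + 16)


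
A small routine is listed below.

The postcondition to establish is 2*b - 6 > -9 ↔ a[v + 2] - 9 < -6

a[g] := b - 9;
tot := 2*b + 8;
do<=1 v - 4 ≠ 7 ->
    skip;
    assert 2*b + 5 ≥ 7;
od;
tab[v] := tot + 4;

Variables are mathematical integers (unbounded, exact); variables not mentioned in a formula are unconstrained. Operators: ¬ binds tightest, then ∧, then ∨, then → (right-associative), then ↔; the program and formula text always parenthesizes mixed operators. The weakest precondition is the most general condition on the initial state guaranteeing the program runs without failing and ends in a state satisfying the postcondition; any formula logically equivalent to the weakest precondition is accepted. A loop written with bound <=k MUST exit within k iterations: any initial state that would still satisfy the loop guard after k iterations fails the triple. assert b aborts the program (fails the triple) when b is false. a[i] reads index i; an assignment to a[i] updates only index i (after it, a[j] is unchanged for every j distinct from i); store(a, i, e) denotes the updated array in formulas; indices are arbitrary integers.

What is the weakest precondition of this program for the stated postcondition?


Working backward. After the program, the postcondition 2*b - 6 > -9 ↔ a[v + 2] - 9 < -6 must hold; in canonical form it is 2*b > -3 ↔ a[v + 2] < 3.
Before tab[v] := tot + 4: 2*b > -3 ↔ a[v + 2] < 3
Before the loop (bound <=1), unroll the exhaustion recursion (WP_0 = exit-now case; WP_j = one more guarded iteration, up to j = 1):
  WP_0: (¬(v ≠ 11)) ∧ (2*b > -3 ↔ a[v + 2] < 3)
  WP_1: (v ≠ 11 → (2*b ≥ 2 ∧ (¬(v ≠ 11)) ∧ (2*b > -3 ↔ a[v + 2] < 3))) ∧ ((¬(v ≠ 11)) → (2*b > -3 ↔ a[v + 2] < 3))
So before the loop: (v ≠ 11 → (2*b ≥ 2 ∧ (¬(v ≠ 11)) ∧ (2*b > -3 ↔ a[v + 2] < 3))) ∧ ((¬(v ≠ 11)) → (2*b > -3 ↔ a[v + 2] < 3))
Before tot := 2*b + 8: (v ≠ 11 → (2*b ≥ 2 ∧ (¬(v ≠ 11)) ∧ (2*b > -3 ↔ a[v + 2] < 3))) ∧ ((¬(v ≠ 11)) → (2*b > -3 ↔ a[v + 2] < 3))
Before a[g] := b - 9: (v ≠ 11 → (2*b ≥ 2 ∧ (¬(v ≠ 11)) ∧ (2*b > -3 ↔ store(a, g, b - 9)[v + 2] < 3))) ∧ ((¬(v ≠ 11)) → (2*b > -3 ↔ store(a, g, b - 9)[v + 2] < 3))
Answer: WP = (v ≠ 11 → (2*b ≥ 2 ∧ (¬(v ≠ 11)) ∧ (2*b > -3 ↔ store(a, g, b - 9)[v + 2] < 3))) ∧ ((¬(v ≠ 11)) → (2*b > -3 ↔ store(a, g, b - 9)[v + 2] < 3))


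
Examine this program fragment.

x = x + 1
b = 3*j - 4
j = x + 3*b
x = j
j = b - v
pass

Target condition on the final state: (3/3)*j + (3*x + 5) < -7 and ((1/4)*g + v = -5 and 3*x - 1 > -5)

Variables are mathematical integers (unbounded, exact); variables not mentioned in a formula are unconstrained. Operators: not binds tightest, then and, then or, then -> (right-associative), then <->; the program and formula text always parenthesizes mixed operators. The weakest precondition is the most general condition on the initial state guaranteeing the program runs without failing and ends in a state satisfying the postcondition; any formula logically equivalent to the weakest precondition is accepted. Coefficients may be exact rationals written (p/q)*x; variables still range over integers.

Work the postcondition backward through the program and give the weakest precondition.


Working backward. After the program, the postcondition (3/3)*j + (3*x + 5) < -7 and ((1/4)*g + v = -5 and 3*x - 1 > -5) must hold; in canonical form it is j + 3*x < -12 and (1/4)*g + v = -5 and 3*x > -4.
Before skip: j + 3*x < -12 and (1/4)*g + v = -5 and 3*x > -4
Before j := b - v: b + 3*x < v - 12 and (1/4)*g + v = -5 and 3*x > -4
Before x := j: b + 3*j < v - 12 and (1/4)*g + v = -5 and 3*j > -4
Before j := x + 3*b: 10*b + 3*x < v - 12 and (1/4)*g + v = -5 and 9*b + 3*x > -4
Before b := 3*j - 4: 30*j + 3*x < v + 28 and (1/4)*g + v = -5 and 27*j + 3*x > 32
Before x := x + 1: 30*j + 3*x < v + 25 and (1/4)*g + v = -5 and 27*j + 3*x > 29
Answer: WP = 30*j + 3*x < v + 25 and (1/4)*g + v = -5 and 27*j + 3*x > 29


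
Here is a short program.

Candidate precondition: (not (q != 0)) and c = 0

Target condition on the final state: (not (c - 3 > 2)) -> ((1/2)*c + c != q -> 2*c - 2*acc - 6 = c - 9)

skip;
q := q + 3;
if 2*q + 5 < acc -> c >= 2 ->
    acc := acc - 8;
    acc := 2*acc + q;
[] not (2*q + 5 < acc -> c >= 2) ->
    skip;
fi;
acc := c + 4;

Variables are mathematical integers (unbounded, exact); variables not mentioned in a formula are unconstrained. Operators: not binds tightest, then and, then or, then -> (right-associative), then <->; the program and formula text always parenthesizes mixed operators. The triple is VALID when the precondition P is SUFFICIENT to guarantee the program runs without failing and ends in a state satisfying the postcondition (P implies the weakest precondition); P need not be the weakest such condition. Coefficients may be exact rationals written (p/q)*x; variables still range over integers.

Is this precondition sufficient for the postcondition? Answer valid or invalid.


Working backward. After the program, the postcondition (not (c - 3 > 2)) -> ((1/2)*c + c != q -> 2*c - 2*acc - 6 = c - 9) must hold; in canonical form it is (not (c > 5)) -> ((3/2)*c != q -> c = 2*acc - 3).
Before acc := c + 4: (not (c > 5)) -> ((3/2)*c != q -> c = -5)
Then branch requires (not (c > 5)) -> ((3/2)*c != q -> c = -5); else branch requires (not (c > 5)) -> ((3/2)*c != q -> c = -5).
Before the if: ((2*q < acc - 5 -> c >= 2) -> ((not (c > 5)) -> ((3/2)*c != q -> c = -5))) and ((not (2*q < acc - 5 -> c >= 2)) -> ((not (c > 5)) -> ((3/2)*c != q -> c = -5)))
Before q := q + 3: ((2*q < acc - 11 -> c >= 2) -> ((not (c > 5)) -> ((3/2)*c != q + 3 -> c = -5))) and ((not (2*q < acc - 11 -> c >= 2)) -> ((not (c > 5)) -> ((3/2)*c != q + 3 -> c = -5)))
Before skip: ((2*q < acc - 11 -> c >= 2) -> ((not (c > 5)) -> ((3/2)*c != q + 3 -> c = -5))) and ((not (2*q < acc - 11 -> c >= 2)) -> ((not (c > 5)) -> ((3/2)*c != q + 3 -> c = -5)))
The weakest precondition is ((2*q < acc - 11 -> c >= 2) -> ((not (c > 5)) -> ((3/2)*c != q + 3 -> c = -5))) and ((not (2*q < acc - 11 -> c >= 2)) -> ((not (c > 5)) -> ((3/2)*c != q + 3 -> c = -5))).
Check whether (not (q != 0)) and c = 0 implies it.
Countermodel: at the initial state acc = 0, c = 0, q = 0, the precondition holds but the weakest precondition fails.
Answer: invalid


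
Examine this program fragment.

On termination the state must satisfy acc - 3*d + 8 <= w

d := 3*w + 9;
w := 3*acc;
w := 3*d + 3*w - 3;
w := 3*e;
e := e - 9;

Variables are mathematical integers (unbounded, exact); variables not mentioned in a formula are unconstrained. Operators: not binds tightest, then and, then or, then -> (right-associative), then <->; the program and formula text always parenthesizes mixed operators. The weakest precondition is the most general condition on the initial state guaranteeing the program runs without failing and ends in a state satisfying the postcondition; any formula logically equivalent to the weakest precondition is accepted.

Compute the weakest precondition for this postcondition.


Working backward. After the program, the postcondition acc - 3*d + 8 <= w must hold; in canonical form it is acc <= 3*d + w - 8.
Before e := e - 9: acc <= 3*d + w - 8
Before w := 3*e: acc <= 3*d + 3*e - 8
Before w := 3*d + 3*w - 3: acc <= 3*d + 3*e - 8
Before w := 3*acc: acc <= 3*d + 3*e - 8
Before d := 3*w + 9: acc <= 3*e + 9*w + 19
Answer: WP = acc <= 3*e + 9*w + 19


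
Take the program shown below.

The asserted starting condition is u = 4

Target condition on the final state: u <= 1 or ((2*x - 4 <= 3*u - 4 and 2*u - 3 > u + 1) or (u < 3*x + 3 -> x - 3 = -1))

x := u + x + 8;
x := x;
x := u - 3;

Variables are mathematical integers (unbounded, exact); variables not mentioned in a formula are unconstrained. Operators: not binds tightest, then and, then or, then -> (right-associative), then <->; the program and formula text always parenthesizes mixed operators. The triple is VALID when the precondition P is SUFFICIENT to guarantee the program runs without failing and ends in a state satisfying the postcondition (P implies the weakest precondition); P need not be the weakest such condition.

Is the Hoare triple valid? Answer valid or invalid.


Working backward. After the program, the postcondition u <= 1 or ((2*x - 4 <= 3*u - 4 and 2*u - 3 > u + 1) or (u < 3*x + 3 -> x - 3 = -1)) must hold; in canonical form it is u <= 1 or (2*x <= 3*u and u > 4) or (u < 3*x + 3 -> x = 2).
Before x := u - 3: u <= 1 or (u >= -6 and u > 4) or (2*u > 6 -> u = 5)
Before x := x: u <= 1 or (u >= -6 and u > 4) or (2*u > 6 -> u = 5)
Before x := u + x + 8: u <= 1 or (u >= -6 and u > 4) or (2*u > 6 -> u = 5)
The weakest precondition is u <= 1 or (u >= -6 and u > 4) or (2*u > 6 -> u = 5).
Check whether u = 4 implies it.
Countermodel: at the initial state u = 4, the precondition holds but the weakest precondition fails.
Answer: invalid


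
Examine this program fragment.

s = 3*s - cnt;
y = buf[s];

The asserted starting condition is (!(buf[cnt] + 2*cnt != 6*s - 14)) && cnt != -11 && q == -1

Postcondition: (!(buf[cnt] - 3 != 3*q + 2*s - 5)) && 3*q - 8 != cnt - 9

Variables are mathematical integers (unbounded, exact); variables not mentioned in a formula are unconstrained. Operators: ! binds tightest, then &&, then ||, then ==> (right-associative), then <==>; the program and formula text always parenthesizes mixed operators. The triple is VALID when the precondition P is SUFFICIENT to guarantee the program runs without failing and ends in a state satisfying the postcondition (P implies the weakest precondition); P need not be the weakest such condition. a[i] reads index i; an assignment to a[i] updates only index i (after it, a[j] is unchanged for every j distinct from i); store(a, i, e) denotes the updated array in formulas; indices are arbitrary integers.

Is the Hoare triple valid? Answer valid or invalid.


Working backward. After the program, the postcondition (!(buf[cnt] - 3 != 3*q + 2*s - 5)) && 3*q - 8 != cnt - 9 must hold; in canonical form it is (!(buf[cnt] != 3*q + 2*s - 2)) && 3*q != cnt - 1.
Before y := buf[s]: (!(buf[cnt] != 3*q + 2*s - 2)) && 3*q != cnt - 1
Before s := 3*s - cnt: (!(buf[cnt] + 2*cnt != 3*q + 6*s - 2)) && 3*q != cnt - 1
The weakest precondition is (!(buf[cnt] + 2*cnt != 3*q + 6*s - 2)) && 3*q != cnt - 1.
Check whether (!(buf[cnt] + 2*cnt != 6*s - 14)) && cnt != -11 && q == -1 implies it.
Countermodel: at the initial state buf = {[-12] = 22, elsewhere 22}, cnt = -12, q = -1, s = 2, the precondition holds but the weakest precondition fails.
Answer: invalid


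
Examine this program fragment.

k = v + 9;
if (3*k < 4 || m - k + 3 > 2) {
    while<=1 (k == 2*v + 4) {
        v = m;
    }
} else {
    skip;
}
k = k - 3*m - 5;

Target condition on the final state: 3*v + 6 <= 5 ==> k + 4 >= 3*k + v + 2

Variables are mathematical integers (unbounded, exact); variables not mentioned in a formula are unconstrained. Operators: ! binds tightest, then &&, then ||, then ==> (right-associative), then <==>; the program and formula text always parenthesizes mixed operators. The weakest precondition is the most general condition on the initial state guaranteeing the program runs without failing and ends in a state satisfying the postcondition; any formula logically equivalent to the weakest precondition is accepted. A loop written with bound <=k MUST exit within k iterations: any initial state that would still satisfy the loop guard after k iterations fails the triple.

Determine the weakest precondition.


Working backward. After the program, the postcondition 3*v + 6 <= 5 ==> k + 4 >= 3*k + v + 2 must hold; in canonical form it is 3*v <= -1 ==> 2*k + v <= 2.
Before k := k - 3*m - 5: 3*v <= -1 ==> 2*k + v <= 6*m + 12
Then branch requires (k == 2*v + 4 ==> ((!(k == 2*m + 4)) && (3*m <= -1 ==> 2*k <= 5*m + 12))) && ((!(k == 2*v + 4)) ==> (3*v <= -1 ==> 2*k + v <= 6*m + 12)); else branch requires 3*v <= -1 ==> 2*k + v <= 6*m + 12.
Before the if: ((3*k < 4 || m > k - 1) ==> ((k == 2*v + 4 ==> ((!(k == 2*m + 4)) && (3*m <= -1 ==> 2*k <= 5*m + 12))) && ((!(k == 2*v + 4)) ==> (3*v <= -1 ==> 2*k + v <= 6*m + 12)))) && ((!(3*k < 4 || m > k - 1)) ==> (3*v <= -1 ==> 2*k + v <= 6*m + 12))
Before k := v + 9: ((3*v < -23 || m > v + 8) ==> ((v == 5 ==> ((!(v == 2*m - 5)) && (3*m <= -1 ==> 2*v <= 5*m - 6))) && ((!(v == 5)) ==> (3*v <= -1 ==> 3*v <= 6*m - 6)))) && ((!(3*v < -23 || m > v + 8)) ==> (3*v <= -1 ==> 3*v <= 6*m - 6))
Answer: WP = ((3*v < -23 || m > v + 8) ==> ((v == 5 ==> ((!(v == 2*m - 5)) && (3*m <= -1 ==> 2*v <= 5*m - 6))) && ((!(v == 5)) ==> (3*v <= -1 ==> 3*v <= 6*m - 6)))) && ((!(3*v < -23 || m > v + 8)) ==> (3*v <= -1 ==> 3*v <= 6*m - 6))


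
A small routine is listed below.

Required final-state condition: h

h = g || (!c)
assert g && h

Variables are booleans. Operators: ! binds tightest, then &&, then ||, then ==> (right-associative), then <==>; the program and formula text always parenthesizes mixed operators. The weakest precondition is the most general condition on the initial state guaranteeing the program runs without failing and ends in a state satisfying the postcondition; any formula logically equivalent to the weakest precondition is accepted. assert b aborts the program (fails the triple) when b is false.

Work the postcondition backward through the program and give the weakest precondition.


Working backward. After the program, h must hold.
Before assert g && h: g && h
Before h := g || (!c): g && (g || (!c))
Answer: WP = g && (g || (!c))


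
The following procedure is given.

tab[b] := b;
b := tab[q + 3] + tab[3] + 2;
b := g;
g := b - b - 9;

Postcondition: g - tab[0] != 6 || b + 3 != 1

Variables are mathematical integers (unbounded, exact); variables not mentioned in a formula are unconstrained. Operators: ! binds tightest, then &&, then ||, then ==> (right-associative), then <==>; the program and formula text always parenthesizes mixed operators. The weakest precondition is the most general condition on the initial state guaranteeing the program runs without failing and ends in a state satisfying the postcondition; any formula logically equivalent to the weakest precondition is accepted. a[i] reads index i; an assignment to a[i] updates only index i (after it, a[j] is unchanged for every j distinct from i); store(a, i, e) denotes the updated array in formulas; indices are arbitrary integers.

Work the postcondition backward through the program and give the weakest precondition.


Working backward. After the program, the postcondition g - tab[0] != 6 || b + 3 != 1 must hold; in canonical form it is g != tab[0] + 6 || b != -2.
Before g := b - b - 9: tab[0] != -15 || b != -2
Before b := g: tab[0] != -15 || g != -2
Before b := tab[q + 3] + tab[3] + 2: tab[0] != -15 || g != -2
Before tab[b] := b: store(tab, b, b)[0] != -15 || g != -2
Answer: WP = store(tab, b, b)[0] != -15 || g != -2
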